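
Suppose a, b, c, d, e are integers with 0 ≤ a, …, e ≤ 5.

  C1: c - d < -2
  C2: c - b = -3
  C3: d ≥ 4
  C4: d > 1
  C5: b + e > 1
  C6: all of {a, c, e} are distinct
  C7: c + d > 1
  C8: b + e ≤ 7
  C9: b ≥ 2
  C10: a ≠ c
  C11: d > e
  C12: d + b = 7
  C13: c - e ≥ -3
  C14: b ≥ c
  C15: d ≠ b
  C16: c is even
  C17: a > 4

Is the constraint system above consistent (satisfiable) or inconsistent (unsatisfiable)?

Setting (a, b, c, d, e) = (5, 3, 0, 4, 1) satisfies everything: constraint 1: c - d = -4; constraint 2: c - b = -3, and the others follow.

Satisfiable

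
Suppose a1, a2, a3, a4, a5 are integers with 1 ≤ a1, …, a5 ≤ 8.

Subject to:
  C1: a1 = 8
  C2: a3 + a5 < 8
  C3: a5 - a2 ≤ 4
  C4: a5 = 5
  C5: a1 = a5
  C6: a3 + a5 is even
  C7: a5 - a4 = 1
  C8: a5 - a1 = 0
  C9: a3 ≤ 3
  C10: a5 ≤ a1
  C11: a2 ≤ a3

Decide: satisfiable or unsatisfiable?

Unsatisfiable

Constraint 1 fixes a1 = 8 and constraint 4 fixes a5 = 5, but constraint 5 requires a1 = a5. Since 8 ≠ 5, contradiction.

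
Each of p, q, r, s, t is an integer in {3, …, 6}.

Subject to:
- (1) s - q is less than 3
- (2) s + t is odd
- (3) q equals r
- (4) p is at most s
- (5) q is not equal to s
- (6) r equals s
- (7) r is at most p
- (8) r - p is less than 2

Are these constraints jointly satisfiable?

Unsatisfiable

From constraints 3 and 6, q = r = s, so q = s. But constraint 5 says q ≠ s. Contradiction.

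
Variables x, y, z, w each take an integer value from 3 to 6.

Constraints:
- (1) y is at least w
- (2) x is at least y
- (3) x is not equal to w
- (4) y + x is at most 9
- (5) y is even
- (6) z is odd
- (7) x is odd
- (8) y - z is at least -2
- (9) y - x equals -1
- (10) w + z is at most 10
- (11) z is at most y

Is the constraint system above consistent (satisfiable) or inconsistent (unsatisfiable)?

Satisfiable

Take x = 5, y = 4, z = 3, w = 4. Then constraint 4: y + x = 9; constraint 8: y - z = 1; constraint 9: y - x = -1, and every other listed constraint is also met.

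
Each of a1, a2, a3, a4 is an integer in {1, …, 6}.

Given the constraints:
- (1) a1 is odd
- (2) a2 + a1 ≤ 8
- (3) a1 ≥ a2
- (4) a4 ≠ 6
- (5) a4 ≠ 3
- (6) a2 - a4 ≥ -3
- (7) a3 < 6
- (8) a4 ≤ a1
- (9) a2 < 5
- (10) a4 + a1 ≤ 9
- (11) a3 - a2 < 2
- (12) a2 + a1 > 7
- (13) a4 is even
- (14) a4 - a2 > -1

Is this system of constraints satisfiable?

Take a1 = 5, a2 = 3, a3 = 2, a4 = 4. Then constraint 2: a2 + a1 = 8; constraint 6: a2 - a4 = -1, and every other listed constraint is also met.

Satisfiable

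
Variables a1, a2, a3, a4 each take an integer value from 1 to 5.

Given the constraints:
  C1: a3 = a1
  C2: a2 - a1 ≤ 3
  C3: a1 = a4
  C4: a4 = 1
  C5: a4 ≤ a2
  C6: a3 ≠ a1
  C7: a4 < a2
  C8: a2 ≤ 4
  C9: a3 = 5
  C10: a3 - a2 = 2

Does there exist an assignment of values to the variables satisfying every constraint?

Unsatisfiable

Constraint 9 fixes a3 = 5 and constraint 4 fixes a4 = 1. Constraints 1 and 3 give a3 = a1 = a4, so a3 = a4. But 5 ≠ 1 — contradiction.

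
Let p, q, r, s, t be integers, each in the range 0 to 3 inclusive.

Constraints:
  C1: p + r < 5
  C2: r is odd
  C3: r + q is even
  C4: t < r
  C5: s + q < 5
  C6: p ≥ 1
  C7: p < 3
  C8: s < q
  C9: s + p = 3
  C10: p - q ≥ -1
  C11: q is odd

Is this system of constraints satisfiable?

Satisfiable

Take p = 2, q = 3, r = 1, s = 1, t = 0. Then constraint 1: p + r = 3; constraint 5: s + q = 4, and every other listed constraint is also met.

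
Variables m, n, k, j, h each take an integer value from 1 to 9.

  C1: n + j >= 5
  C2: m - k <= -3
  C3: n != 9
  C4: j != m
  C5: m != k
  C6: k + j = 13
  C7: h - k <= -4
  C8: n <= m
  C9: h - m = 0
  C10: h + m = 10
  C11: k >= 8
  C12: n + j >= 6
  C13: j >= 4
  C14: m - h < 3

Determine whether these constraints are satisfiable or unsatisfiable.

One satisfying assignment is m = 5, n = 4, k = 9, j = 4, h = 5.
For the less obvious constraints — constraint 1: n + j = 8; constraint 2: m - k = -4; constraint 6: k + j = 13 — and the others hold by inspection.

Satisfiable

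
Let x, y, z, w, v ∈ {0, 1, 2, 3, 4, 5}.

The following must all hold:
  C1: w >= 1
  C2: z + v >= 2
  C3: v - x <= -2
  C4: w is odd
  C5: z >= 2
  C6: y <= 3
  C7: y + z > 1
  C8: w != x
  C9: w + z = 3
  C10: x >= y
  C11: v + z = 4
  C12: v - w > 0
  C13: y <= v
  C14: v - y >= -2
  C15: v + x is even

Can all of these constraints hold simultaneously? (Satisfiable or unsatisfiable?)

Setting (x, y, z, w, v) = (4, 1, 2, 1, 2) satisfies everything: constraint 2: z + v = 4; constraint 3: v - x = -2; constraint 7: y + z = 3, and the others follow.

Satisfiable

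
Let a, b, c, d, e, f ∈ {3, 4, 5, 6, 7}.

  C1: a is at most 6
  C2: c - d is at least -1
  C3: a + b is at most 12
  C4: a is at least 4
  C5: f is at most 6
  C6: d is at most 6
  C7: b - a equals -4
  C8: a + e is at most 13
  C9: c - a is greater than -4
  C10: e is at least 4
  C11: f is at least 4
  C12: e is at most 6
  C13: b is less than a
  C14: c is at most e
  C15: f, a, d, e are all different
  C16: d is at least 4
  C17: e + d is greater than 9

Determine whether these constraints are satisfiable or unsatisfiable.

Constraints 1, 4, 5, 6, 10, 11, 12, and 16 confine each of f, a, d, e to the 3 values {4, …, 6}.
Constraint 15 requires all 4 of them to be distinct, but only 3 values are available — impossible by the pigeonhole principle.

Unsatisfiable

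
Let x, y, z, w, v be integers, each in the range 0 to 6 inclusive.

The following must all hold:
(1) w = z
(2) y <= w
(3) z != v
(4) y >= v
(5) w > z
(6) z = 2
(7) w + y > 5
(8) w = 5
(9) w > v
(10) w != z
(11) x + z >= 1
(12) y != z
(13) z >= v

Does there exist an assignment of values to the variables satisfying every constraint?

Unsatisfiable

Constraint 8 fixes w = 5 and constraint 6 fixes z = 2, but constraint 1 requires w = z. Since 5 ≠ 2, contradiction.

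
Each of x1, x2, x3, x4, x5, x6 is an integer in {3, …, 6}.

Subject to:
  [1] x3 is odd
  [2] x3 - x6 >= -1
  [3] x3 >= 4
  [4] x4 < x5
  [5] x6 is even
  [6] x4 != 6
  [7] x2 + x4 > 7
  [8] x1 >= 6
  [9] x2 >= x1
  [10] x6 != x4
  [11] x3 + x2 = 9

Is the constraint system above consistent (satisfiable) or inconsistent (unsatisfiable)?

From constraint 3: x3 ≥ 4. From constraints 8 and 9: x2 ≥ x1 ≥ 6. Hence x3 + x2 ≥ 10. But constraint 11 requires x3 + x2 = 9, and 9 < 10. Contradiction.

Unsatisfiable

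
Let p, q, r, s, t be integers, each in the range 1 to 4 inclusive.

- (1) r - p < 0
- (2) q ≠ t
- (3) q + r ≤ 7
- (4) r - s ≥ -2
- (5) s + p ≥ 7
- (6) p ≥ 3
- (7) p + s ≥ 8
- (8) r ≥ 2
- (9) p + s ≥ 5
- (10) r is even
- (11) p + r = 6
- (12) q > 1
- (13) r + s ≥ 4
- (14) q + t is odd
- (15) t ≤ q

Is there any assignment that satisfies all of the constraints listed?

Satisfiable

Take p = 4, q = 4, r = 2, s = 4, t = 1. Then constraint 1: r - p = -2; constraint 3: q + r = 6; constraint 4: r - s = -2, and every other listed constraint is also met.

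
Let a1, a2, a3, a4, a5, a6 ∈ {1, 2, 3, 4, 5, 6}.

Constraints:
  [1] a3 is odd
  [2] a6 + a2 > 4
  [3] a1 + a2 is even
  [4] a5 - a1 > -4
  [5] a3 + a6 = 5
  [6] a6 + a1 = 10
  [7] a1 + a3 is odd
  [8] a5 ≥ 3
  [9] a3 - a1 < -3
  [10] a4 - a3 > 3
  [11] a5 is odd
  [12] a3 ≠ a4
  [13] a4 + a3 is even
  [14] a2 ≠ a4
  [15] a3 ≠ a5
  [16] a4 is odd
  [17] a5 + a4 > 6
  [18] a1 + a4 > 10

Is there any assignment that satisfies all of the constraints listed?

Satisfiable

Take a1 = 6, a2 = 2, a3 = 1, a4 = 5, a5 = 3, a6 = 4. Then constraint 2: a6 + a2 = 6; constraint 4: a5 - a1 = -3, and every other listed constraint is also met.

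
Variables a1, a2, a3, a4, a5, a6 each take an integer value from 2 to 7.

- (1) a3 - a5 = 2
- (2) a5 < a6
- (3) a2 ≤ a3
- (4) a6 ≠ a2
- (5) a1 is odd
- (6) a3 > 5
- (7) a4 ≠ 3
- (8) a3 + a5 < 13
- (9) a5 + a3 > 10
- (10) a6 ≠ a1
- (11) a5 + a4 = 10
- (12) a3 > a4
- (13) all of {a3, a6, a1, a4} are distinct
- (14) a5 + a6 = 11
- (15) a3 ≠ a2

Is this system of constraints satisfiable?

Take a1 = 3, a2 = 2, a3 = 7, a4 = 5, a5 = 5, a6 = 6. Then constraint 1: a3 - a5 = 2; constraint 8: a3 + a5 = 12, and every other listed constraint is also met.

Satisfiable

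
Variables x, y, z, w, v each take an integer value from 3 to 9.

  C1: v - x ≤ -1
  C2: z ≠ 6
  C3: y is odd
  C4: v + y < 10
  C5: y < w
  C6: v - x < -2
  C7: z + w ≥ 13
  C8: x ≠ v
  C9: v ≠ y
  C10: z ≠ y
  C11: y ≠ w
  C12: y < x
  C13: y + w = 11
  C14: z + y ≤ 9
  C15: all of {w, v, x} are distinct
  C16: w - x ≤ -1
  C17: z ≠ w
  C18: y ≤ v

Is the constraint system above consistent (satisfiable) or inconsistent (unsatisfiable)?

Satisfiable

The assignment x = 9, y = 3, z = 5, w = 8, v = 5 works:
  constraint 1 holds since v - x = -4.
  constraint 4 holds since v + y = 8.
The rest check out directly.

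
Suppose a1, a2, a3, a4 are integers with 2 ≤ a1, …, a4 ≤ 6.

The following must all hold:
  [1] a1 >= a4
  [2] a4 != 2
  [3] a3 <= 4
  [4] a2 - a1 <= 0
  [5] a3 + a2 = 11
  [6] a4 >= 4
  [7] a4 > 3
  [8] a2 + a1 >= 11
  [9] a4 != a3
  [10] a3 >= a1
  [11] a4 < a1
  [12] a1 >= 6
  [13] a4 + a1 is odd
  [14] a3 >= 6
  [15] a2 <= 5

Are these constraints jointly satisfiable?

From constraint 15: a2 ≤ 5. From constraints 3 and 10: a1 ≤ a3 ≤ 4. Hence a2 + a1 ≤ 9. But constraint 8 requires a2 + a1 ≥ 11, and 11 > 9. Contradiction.

Unsatisfiable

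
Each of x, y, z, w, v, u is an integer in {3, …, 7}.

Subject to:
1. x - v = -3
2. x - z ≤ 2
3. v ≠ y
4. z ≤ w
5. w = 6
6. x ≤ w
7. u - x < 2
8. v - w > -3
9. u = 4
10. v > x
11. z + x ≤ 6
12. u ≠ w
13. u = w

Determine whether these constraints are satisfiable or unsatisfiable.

Constraint 9 fixes u = 4 and constraint 5 fixes w = 6, but constraint 13 requires u = w. Since 4 ≠ 6, contradiction.

Unsatisfiable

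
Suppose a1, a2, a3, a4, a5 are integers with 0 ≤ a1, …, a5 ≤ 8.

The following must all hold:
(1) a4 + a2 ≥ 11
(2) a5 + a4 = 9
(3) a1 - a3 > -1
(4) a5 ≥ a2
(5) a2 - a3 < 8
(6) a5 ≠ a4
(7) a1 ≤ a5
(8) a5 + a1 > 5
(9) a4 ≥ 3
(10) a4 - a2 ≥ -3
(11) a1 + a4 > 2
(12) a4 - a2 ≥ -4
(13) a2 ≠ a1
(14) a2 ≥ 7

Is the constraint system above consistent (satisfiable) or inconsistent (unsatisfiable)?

From constraints 4 and 14: a5 ≥ a2 ≥ 7. From constraint 9: a4 ≥ 3. Hence a5 + a4 ≥ 10. But constraint 2 requires a5 + a4 = 9, and 9 < 10. Contradiction.

Unsatisfiable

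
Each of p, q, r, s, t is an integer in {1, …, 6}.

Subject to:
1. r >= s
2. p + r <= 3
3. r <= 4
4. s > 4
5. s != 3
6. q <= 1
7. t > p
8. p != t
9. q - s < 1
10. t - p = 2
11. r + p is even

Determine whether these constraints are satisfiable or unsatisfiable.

From constraint 4: s ≥ 5. From constraints 1 and 3: s ≤ r and r ≤ 4, so s ≤ 4. But 4 < 5, so no value of s works.

Unsatisfiable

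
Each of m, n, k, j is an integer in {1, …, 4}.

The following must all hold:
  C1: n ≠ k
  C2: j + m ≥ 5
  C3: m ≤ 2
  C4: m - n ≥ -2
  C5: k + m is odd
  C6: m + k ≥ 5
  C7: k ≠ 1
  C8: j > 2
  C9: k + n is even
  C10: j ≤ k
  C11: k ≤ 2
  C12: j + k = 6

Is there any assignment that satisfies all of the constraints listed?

From constraints 10 and 11: j ≤ k ≤ 2. From constraint 3: m ≤ 2. Hence j + m ≤ 4. But constraint 2 requires j + m ≥ 5, and 5 > 4. Contradiction.

Unsatisfiable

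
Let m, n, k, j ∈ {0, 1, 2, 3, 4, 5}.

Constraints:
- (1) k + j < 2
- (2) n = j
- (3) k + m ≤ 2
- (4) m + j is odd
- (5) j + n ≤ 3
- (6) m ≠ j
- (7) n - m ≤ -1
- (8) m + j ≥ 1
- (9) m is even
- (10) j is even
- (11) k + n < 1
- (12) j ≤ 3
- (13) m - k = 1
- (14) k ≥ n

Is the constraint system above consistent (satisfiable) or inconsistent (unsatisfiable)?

Unsatisfiable

Constraint 9 makes m even and constraint 10 makes j even, so m + j must be even. Constraint 4 says m + j is odd — contradiction.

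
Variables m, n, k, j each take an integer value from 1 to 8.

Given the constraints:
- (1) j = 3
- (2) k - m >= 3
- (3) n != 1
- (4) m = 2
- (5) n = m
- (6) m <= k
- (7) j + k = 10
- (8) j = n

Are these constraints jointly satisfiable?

Unsatisfiable

Constraint 1 fixes j = 3 and constraint 4 fixes m = 2. Constraints 5 and 8 give j = n = m, so j = m. But 3 ≠ 2 — contradiction.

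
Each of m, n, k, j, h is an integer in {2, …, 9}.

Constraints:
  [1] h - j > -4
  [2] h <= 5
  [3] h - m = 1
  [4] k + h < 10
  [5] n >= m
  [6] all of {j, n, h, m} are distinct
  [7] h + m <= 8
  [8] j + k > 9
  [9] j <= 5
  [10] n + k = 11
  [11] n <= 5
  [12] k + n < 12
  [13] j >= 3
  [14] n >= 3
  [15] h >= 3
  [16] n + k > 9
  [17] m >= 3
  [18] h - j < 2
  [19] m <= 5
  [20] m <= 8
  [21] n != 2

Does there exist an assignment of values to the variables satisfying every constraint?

Constraints 2, 9, 11, 13, 14, 15, 17, and 19 confine each of j, n, h, m to the 3 values {3, …, 5}.
Constraint 6 requires all 4 of them to be distinct, but only 3 values are available — impossible by the pigeonhole principle.

Unsatisfiable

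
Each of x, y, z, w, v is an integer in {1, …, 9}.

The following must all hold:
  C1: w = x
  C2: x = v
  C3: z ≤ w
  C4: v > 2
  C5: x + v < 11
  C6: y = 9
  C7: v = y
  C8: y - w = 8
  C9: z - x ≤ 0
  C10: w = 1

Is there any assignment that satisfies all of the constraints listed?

Constraint 10 fixes w = 1 and constraint 6 fixes y = 9. Constraints 1, 2, and 7 give w = x = v = y, so w = y. But 1 ≠ 9 — contradiction.

Unsatisfiable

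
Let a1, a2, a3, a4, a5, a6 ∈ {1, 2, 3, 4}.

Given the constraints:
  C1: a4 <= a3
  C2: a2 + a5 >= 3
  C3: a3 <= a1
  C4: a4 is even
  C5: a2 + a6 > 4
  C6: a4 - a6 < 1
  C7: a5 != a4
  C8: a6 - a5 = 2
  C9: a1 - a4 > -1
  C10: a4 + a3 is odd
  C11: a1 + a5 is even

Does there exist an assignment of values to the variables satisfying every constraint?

One satisfying assignment is a1 = 3, a2 = 4, a3 = 3, a4 = 2, a5 = 1, a6 = 3.
For the less obvious constraints — constraint 2: a2 + a5 = 5; constraint 5: a2 + a6 = 7; constraint 6: a4 - a6 = -1 — and the others hold by inspection.

Satisfiable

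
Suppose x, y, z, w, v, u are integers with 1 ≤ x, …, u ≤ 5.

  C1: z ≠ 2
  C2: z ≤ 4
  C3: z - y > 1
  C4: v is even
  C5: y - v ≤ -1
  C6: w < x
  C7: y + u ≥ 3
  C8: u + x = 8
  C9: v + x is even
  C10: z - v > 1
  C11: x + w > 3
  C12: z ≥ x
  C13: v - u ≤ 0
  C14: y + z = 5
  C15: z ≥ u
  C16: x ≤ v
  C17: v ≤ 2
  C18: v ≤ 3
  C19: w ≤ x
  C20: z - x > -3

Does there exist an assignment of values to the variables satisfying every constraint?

Unsatisfiable

From constraints 2 and 15: u ≤ z ≤ 4. From constraints 16 and 17: x ≤ v ≤ 2. Hence u + x ≤ 6. But constraint 8 requires u + x = 8, and 8 > 6. Contradiction.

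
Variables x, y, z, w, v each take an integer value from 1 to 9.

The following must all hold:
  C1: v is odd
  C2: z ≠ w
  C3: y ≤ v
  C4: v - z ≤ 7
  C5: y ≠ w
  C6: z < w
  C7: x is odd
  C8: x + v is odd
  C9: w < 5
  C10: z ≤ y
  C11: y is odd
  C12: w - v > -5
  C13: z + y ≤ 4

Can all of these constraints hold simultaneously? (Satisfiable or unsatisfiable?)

Unsatisfiable

Constraint 7 makes x odd and constraint 1 makes v odd, so x + v must be even. Constraint 8 says x + v is odd — contradiction.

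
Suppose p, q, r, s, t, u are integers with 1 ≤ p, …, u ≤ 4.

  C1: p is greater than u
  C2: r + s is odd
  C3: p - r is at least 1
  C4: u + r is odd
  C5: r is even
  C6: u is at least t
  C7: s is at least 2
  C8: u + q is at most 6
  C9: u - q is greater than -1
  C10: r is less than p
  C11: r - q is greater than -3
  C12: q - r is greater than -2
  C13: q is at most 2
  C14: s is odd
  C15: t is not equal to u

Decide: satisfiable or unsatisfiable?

Satisfiable

Setting (p, q, r, s, t, u) = (4, 2, 2, 3, 2, 3) satisfies everything: constraint 3: p - r = 2; constraint 8: u + q = 5, and the others follow.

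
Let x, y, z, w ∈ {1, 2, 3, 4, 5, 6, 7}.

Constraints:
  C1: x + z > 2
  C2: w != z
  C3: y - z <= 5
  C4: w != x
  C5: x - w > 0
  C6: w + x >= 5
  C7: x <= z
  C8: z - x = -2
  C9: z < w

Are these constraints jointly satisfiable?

Unsatisfiable

Constraints 5, 7, and 9 give w < x, x ≤ z, z < w. Chaining: w < x ≤ z < w, which forces w < w — impossible.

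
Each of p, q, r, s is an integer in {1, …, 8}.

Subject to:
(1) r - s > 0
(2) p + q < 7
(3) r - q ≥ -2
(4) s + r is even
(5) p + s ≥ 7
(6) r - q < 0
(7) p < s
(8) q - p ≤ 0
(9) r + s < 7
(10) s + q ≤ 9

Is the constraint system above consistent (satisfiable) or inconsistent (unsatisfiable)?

Unsatisfiable

Constraints 1, 6, 7, and 8 give p < s, s < r, r < q, q ≤ p. Chaining: p < s < r < q ≤ p, which forces p < p — impossible.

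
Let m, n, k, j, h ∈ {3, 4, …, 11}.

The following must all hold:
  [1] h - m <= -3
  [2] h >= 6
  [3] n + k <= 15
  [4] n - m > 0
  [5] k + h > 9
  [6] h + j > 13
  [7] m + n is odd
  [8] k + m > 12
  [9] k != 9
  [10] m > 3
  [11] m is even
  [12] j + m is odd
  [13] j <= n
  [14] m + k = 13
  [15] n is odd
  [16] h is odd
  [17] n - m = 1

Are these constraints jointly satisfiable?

One satisfying assignment is m = 10, n = 11, k = 3, j = 7, h = 7.
For the less obvious constraints — constraint 1: h - m = -3; constraint 3: n + k = 14; constraint 4: n - m = 1 — and the others hold by inspection.

Satisfiable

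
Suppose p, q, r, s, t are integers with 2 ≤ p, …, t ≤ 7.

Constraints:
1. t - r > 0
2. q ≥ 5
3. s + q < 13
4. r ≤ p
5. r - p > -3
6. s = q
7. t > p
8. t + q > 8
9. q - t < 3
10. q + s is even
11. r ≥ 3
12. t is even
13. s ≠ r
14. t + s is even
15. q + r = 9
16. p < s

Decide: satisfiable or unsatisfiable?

The assignment p = 3, q = 6, r = 3, s = 6, t = 4 works:
  constraint 1 holds since t - r = 1.
  constraint 3 holds since s + q = 12.
  constraint 5 holds since r - p = 0.
The rest check out directly.

Satisfiable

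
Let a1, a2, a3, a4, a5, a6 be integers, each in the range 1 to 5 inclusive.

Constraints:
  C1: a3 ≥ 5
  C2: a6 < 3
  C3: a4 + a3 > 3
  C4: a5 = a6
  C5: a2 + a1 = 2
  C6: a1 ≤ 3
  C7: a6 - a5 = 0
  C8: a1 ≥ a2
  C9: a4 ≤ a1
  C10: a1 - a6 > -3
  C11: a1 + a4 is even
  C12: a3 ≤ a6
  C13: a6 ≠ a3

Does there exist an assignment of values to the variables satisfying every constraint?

From constraints 1 and 12: a6 ≥ a3 and a3 ≥ 5, so a6 ≥ 5. From constraint 2: a6 ≤ 2. But 2 < 5, so no value of a6 works.

Unsatisfiable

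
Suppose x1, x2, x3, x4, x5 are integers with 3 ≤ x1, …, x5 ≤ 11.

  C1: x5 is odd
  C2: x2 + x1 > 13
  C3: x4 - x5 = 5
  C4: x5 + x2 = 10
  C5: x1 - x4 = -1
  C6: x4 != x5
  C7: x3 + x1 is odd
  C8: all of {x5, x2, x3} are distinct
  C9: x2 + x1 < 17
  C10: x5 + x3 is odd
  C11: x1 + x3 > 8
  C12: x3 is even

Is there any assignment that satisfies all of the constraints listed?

One satisfying assignment is x1 = 7, x2 = 7, x3 = 4, x4 = 8, x5 = 3.
For the less obvious constraints — constraint 2: x2 + x1 = 14; constraint 3: x4 - x5 = 5; constraint 4: x5 + x2 = 10 — and the others hold by inspection.

Satisfiable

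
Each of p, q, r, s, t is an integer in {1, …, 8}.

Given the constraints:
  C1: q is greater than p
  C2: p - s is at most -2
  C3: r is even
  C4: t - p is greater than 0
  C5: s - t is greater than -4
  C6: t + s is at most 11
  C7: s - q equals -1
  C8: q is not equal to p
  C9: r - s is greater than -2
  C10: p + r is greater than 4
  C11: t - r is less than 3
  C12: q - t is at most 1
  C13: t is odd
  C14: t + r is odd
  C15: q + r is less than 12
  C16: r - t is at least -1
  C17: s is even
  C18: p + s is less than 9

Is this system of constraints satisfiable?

Satisfiable

Setting (p, q, r, s, t) = (2, 5, 4, 4, 5) satisfies everything: constraint 2: p - s = -2; constraint 4: t - p = 3; constraint 5: s - t = -1, and the others follow.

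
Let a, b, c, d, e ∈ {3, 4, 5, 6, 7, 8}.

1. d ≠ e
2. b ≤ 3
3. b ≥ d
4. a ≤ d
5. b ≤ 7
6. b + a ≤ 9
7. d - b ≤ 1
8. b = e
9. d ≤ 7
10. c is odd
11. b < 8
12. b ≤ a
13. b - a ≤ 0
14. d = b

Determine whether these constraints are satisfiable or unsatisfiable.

Unsatisfiable

From constraints 8 and 14, d = b = e, so d = e. But constraint 1 says d ≠ e. Contradiction.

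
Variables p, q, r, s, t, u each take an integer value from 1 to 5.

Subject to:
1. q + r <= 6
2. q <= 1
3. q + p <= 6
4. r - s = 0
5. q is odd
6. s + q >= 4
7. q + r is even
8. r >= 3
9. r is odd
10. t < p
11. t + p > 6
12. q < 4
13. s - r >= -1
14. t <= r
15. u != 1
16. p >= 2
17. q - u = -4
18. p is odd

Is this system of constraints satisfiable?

Satisfiable

One satisfying assignment is p = 5, q = 1, r = 5, s = 5, t = 2, u = 5.
For the less obvious constraints — constraint 1: q + r = 6; constraint 3: q + p = 6; constraint 4: r - s = 0 — and the others hold by inspection.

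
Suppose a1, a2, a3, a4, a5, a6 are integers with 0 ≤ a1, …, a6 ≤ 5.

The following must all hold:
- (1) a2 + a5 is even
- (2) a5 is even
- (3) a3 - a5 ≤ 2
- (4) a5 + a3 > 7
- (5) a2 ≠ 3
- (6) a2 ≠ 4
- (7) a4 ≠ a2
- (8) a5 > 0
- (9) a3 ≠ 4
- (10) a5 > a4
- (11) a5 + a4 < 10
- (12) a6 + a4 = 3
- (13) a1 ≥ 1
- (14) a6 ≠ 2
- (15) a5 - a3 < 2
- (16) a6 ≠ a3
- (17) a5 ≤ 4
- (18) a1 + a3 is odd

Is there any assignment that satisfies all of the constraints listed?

Satisfiable

One satisfying assignment is a1 = 4, a2 = 0, a3 = 5, a4 = 3, a5 = 4, a6 = 0.
For the less obvious constraints — constraint 3: a3 - a5 = 1; constraint 4: a5 + a3 = 9; constraint 11: a5 + a4 = 7 — and the others hold by inspection.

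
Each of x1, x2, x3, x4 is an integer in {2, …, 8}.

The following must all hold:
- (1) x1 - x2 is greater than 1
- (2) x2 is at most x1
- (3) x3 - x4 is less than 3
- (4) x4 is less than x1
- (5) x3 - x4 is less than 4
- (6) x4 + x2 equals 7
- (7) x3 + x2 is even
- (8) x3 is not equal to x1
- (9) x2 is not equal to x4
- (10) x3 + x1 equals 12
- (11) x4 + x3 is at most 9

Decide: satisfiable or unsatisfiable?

Satisfiable

One satisfying assignment is x1 = 8, x2 = 4, x3 = 4, x4 = 3.
For the less obvious constraints — constraint 1: x1 - x2 = 4; constraint 3: x3 - x4 = 1 — and the others hold by inspection.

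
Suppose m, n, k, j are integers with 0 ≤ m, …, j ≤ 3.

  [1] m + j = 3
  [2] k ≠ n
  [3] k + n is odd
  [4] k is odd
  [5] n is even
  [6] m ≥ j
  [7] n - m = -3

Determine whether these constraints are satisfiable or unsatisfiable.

Satisfiable

Try m = 3, n = 0, k = 3, j = 0.
Check constraint 1: m + j = 3; constraint 7: n - m = -3. The remaining constraints are straightforward to verify.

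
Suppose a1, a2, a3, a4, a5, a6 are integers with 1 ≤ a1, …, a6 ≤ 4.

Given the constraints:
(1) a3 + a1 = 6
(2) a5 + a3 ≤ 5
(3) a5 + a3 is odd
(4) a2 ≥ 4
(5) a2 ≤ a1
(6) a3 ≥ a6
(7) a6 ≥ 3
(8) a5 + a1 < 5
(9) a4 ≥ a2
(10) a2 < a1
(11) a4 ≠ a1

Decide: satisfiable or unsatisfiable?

Unsatisfiable

From constraints 6 and 7: a3 ≥ a6 ≥ 3. From constraints 4 and 5: a1 ≥ a2 ≥ 4. Hence a3 + a1 ≥ 7. But constraint 1 requires a3 + a1 = 6, and 6 < 7. Contradiction.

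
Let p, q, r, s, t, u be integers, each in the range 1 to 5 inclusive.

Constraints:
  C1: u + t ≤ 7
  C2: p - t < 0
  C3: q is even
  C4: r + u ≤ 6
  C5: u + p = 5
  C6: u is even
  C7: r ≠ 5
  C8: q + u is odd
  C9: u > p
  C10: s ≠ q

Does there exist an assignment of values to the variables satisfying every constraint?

Constraint 3 makes q even and constraint 6 makes u even, so q + u must be even. Constraint 8 says q + u is odd — contradiction.

Unsatisfiable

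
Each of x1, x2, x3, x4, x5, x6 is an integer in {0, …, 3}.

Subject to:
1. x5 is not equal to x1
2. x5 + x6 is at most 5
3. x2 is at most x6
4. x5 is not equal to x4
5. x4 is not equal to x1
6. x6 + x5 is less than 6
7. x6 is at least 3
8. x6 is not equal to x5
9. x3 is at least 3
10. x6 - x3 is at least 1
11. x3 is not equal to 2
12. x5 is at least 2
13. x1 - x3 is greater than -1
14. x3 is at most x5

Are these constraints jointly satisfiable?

Unsatisfiable

From constraints 9 and 14: x5 ≥ x3 ≥ 3. From constraint 7: x6 ≥ 3. Hence x5 + x6 ≥ 6. But constraint 2 requires x5 + x6 ≤ 5, and 5 < 6. Contradiction.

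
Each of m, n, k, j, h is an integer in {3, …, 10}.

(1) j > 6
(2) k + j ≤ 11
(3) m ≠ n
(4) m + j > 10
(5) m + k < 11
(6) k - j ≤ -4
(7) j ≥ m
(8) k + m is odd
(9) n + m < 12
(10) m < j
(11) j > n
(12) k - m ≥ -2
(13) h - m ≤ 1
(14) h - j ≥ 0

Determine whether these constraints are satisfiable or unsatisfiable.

Constraints 6, 12, 13, and 14 give j − k ≥ 4, k − m ≥ -2, m − h ≥ -1, h − j ≥ 0.
Adding all 4 inequalities: the left sides telescope to 0, and the right sides sum to 4 + (-2) + (-1) + 0 = 1. So 0 ≥ 1, which is false.

Unsatisfiable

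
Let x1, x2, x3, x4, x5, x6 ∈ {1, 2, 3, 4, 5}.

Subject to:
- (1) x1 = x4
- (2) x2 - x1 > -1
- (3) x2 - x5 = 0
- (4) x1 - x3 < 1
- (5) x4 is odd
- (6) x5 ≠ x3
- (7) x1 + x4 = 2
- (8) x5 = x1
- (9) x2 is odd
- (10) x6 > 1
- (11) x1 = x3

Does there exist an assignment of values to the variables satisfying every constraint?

From constraints 8 and 11, x5 = x1 = x3, so x5 = x3. But constraint 6 says x5 ≠ x3. Contradiction.

Unsatisfiable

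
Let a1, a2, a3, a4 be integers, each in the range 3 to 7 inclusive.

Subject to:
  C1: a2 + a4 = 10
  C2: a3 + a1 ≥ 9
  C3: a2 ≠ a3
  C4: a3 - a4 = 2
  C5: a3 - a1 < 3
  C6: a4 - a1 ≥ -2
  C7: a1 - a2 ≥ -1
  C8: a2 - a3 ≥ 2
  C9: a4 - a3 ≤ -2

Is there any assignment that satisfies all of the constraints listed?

Constraints 6, 7, 8, and 9 give a1 − a2 ≥ -1, a2 − a3 ≥ 2, a3 − a4 ≥ 2, a4 − a1 ≥ -2.
Adding all 4 inequalities: the left sides telescope to 0, and the right sides sum to (-1) + 2 + 2 + (-2) = 1. So 0 ≥ 1, which is false.

Unsatisfiable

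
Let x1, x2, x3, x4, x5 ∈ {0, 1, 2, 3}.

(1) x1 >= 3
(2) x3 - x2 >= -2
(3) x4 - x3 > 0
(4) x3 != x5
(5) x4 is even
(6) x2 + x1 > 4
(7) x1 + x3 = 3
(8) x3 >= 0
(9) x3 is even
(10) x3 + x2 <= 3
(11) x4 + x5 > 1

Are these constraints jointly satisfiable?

Setting (x1, x2, x3, x4, x5) = (3, 2, 0, 2, 2) satisfies everything: constraint 2: x3 - x2 = -2; constraint 3: x4 - x3 = 2, and the others follow.

Satisfiable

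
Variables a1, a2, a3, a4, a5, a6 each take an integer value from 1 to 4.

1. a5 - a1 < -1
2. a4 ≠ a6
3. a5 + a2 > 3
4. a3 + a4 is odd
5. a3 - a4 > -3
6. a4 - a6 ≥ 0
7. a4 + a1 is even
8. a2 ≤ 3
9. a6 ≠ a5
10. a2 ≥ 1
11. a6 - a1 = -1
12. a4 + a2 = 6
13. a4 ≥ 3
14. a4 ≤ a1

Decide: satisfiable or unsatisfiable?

Satisfiable

Try a1 = 4, a2 = 2, a3 = 3, a4 = 4, a5 = 2, a6 = 3.
Check constraint 1: a5 - a1 = -2; constraint 3: a5 + a2 = 4; constraint 5: a3 - a4 = -1. The remaining constraints are straightforward to verify.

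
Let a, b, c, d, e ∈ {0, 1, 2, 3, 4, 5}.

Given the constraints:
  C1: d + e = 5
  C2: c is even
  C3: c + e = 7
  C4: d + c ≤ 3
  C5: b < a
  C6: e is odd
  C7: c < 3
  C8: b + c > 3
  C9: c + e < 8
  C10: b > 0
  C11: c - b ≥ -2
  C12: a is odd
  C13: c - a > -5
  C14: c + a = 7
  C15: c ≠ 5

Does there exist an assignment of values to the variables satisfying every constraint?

Satisfiable

Take a = 5, b = 3, c = 2, d = 0, e = 5. Then constraint 1: d + e = 5; constraint 3: c + e = 7, and every other listed constraint is also met.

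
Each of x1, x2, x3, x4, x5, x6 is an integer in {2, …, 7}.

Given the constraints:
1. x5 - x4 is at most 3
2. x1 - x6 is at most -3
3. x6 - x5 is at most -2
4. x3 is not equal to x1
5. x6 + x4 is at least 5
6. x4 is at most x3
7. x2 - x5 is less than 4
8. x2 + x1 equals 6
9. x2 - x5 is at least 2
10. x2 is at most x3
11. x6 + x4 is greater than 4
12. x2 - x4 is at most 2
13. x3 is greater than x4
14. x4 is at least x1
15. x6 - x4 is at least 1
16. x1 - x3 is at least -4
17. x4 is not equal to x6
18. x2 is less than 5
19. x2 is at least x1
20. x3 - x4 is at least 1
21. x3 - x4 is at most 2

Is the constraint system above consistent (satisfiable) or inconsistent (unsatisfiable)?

Unsatisfiable

Constraints 2, 3, 9, 12, 16, and 20 give x1 − x3 ≥ -4, x3 − x4 ≥ 1, x4 − x2 ≥ -2, x2 − x5 ≥ 2, x5 − x6 ≥ 2, x6 − x1 ≥ 3.
Adding all 6 inequalities: the left sides telescope to 0, and the right sides sum to (-4) + 1 + (-2) + 2 + 2 + 3 = 2. So 0 ≥ 2, which is false.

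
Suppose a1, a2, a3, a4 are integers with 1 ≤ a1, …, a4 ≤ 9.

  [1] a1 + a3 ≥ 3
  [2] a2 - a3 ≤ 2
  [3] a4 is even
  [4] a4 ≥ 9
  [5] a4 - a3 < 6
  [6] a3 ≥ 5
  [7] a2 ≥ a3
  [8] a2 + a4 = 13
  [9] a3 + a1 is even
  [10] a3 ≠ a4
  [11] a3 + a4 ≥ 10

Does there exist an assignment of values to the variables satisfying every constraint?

From constraints 6 and 7: a2 ≥ a3 ≥ 5. From constraint 4: a4 ≥ 9. Hence a2 + a4 ≥ 14. But constraint 8 requires a2 + a4 = 13, and 13 < 14. Contradiction.

Unsatisfiable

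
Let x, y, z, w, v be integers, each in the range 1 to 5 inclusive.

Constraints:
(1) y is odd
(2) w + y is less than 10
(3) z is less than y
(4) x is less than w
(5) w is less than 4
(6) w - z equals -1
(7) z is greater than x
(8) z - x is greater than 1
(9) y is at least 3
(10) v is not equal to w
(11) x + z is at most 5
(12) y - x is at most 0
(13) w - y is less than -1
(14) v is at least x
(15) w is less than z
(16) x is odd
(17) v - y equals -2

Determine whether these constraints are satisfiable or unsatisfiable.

Unsatisfiable

Constraints 3, 4, 12, and 15 give x < w, w < z, z < y, y ≤ x. Chaining: x < w < z < y ≤ x, which forces x < x — impossible.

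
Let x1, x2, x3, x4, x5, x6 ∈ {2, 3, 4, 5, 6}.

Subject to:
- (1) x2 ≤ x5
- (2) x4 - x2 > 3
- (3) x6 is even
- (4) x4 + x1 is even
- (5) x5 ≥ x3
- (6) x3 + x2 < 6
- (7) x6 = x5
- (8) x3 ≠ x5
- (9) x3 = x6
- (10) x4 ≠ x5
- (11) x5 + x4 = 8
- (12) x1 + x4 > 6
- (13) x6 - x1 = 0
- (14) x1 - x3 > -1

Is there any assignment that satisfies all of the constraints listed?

Unsatisfiable

From constraints 7 and 9, x3 = x6 = x5, so x3 = x5. But constraint 8 says x3 ≠ x5. Contradiction.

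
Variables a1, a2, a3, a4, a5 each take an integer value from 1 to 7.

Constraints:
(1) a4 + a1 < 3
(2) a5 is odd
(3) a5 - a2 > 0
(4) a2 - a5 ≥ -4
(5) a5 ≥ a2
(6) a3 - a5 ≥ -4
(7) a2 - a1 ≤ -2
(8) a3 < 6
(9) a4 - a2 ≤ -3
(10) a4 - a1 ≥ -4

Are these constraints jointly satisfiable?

Unsatisfiable

Constraints 7, 9, and 10 give a4 − a1 ≥ -4, a1 − a2 ≥ 2, a2 − a4 ≥ 3.
Adding all 3 inequalities: the left sides telescope to 0, and the right sides sum to (-4) + 2 + 3 = 1. So 0 ≥ 1, which is false.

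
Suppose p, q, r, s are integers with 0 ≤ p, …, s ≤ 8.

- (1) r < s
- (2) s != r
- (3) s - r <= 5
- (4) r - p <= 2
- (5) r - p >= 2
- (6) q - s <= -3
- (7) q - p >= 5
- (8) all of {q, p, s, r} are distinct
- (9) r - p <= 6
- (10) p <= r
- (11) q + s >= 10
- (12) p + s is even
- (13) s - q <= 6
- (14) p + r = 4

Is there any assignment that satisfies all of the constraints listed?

Constraints 3, 4, 6, and 7 give p − r ≥ -2, r − s ≥ -5, s − q ≥ 3, q − p ≥ 5.
Adding all 4 inequalities: the left sides telescope to 0, and the right sides sum to (-2) + (-5) + 3 + 5 = 1. So 0 ≥ 1, which is false.

Unsatisfiable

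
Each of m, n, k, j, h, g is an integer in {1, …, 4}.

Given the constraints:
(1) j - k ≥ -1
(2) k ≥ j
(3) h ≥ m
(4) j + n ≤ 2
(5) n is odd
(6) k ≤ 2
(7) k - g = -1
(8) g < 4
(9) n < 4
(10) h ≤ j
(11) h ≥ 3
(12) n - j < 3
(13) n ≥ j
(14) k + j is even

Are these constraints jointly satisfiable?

From constraints 10 and 11: j ≥ h and h ≥ 3, so j ≥ 3. From constraints 2 and 6: j ≤ k and k ≤ 2, so j ≤ 2. But 2 < 3, so no value of j works.

Unsatisfiable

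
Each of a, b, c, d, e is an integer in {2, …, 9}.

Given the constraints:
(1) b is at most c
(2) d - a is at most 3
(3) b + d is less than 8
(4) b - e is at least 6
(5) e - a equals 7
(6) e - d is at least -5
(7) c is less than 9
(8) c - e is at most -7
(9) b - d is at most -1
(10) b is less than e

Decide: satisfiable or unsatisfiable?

Unsatisfiable

Constraints 4, 6, and 9 give e − d ≥ -5, d − b ≥ 1, b − e ≥ 6.
Adding all 3 inequalities: the left sides telescope to 0, and the right sides sum to (-5) + 1 + 6 = 2. So 0 ≥ 2, which is false.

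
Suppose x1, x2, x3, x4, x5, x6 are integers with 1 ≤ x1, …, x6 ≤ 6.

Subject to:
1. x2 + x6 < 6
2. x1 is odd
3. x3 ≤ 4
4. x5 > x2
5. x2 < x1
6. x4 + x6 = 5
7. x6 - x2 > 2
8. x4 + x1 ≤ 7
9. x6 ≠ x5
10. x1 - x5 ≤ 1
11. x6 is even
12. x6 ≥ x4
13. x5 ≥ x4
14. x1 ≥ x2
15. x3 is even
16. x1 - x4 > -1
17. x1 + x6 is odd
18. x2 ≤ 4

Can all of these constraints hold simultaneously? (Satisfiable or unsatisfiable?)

Satisfiable

The assignment x1 = 3, x2 = 1, x3 = 4, x4 = 1, x5 = 2, x6 = 4 works:
  constraint 1 holds since x2 + x6 = 5.
  constraint 6 holds since x4 + x6 = 5.
  constraint 7 holds since x6 - x2 = 3.
The rest check out directly.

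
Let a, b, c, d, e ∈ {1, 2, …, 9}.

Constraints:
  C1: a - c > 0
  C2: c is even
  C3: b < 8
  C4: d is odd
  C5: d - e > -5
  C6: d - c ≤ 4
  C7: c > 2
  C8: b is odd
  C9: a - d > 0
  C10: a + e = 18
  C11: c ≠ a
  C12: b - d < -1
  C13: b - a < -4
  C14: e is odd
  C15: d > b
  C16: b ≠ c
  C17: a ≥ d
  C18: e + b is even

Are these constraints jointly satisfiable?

Satisfiable

Try a = 9, b = 3, c = 6, d = 7, e = 9.
Check constraint 1: a - c = 3; constraint 5: d - e = -2; constraint 6: d - c = 1. The remaining constraints are straightforward to verify.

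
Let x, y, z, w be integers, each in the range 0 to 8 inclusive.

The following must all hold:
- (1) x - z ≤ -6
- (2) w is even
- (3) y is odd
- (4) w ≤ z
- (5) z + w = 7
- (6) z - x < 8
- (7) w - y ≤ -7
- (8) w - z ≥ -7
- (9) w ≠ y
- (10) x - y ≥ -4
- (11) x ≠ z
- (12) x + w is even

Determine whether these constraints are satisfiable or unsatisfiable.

Unsatisfiable

Constraints 1, 7, 8, and 10 give y − w ≥ 7, w − z ≥ -7, z − x ≥ 6, x − y ≥ -4.
Adding all 4 inequalities: the left sides telescope to 0, and the right sides sum to 7 + (-7) + 6 + (-4) = 2. So 0 ≥ 2, which is false.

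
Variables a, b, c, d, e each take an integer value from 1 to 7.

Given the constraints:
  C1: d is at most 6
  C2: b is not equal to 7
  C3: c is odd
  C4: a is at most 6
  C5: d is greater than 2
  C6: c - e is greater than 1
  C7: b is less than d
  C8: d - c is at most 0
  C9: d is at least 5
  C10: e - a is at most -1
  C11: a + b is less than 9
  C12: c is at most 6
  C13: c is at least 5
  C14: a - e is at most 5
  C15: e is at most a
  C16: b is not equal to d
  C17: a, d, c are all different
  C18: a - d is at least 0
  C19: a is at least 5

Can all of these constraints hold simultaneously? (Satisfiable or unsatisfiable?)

Unsatisfiable

Constraints 1, 4, 9, 12, 13, and 19 confine each of a, d, c to the 2 values {5, 6}.
Constraint 17 requires all 3 of them to be distinct, but only 2 values are available — impossible by the pigeonhole principle.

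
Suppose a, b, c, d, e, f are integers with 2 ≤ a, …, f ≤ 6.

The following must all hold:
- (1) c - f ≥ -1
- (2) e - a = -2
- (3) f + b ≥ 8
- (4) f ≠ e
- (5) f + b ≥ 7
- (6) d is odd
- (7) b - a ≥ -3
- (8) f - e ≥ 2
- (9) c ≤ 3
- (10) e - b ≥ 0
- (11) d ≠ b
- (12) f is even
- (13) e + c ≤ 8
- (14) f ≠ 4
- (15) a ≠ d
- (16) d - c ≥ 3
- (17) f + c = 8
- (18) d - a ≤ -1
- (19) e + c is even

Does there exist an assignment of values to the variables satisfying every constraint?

Unsatisfiable

Constraints 1, 7, 8, 10, 16, and 18 give d − c ≥ 3, c − f ≥ -1, f − e ≥ 2, e − b ≥ 0, b − a ≥ -3, a − d ≥ 1.
Adding all 6 inequalities: the left sides telescope to 0, and the right sides sum to 3 + (-1) + 2 + 0 + (-3) + 1 = 2. So 0 ≥ 2, which is false.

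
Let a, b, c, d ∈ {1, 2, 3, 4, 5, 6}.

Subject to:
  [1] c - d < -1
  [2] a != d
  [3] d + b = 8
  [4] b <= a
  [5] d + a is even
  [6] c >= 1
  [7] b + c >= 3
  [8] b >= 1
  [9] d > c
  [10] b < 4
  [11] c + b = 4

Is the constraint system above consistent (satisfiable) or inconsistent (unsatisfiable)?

Try a = 2, b = 2, c = 2, d = 6.
Check constraint 1: c - d = -4; constraint 3: d + b = 8. The remaining constraints are straightforward to verify.

Satisfiable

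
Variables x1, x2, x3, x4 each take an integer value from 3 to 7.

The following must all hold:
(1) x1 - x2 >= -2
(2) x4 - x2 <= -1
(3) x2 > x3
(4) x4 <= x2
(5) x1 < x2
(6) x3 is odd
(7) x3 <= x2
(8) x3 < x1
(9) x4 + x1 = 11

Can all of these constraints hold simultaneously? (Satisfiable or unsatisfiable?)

Satisfiable

The assignment x1 = 6, x2 = 7, x3 = 3, x4 = 5 works:
  constraint 1 holds since x1 - x2 = -1.
  constraint 2 holds since x4 - x2 = -2.
The rest check out directly.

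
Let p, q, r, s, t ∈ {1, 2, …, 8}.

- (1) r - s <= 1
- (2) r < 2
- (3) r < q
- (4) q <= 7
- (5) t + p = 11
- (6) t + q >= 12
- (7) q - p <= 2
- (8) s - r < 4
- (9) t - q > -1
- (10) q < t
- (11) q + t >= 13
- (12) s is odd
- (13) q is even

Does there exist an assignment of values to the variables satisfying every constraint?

Satisfiable

Take p = 4, q = 6, r = 1, s = 3, t = 7. Then constraint 1: r - s = -2; constraint 5: t + p = 11; constraint 6: t + q = 13, and every other listed constraint is also met.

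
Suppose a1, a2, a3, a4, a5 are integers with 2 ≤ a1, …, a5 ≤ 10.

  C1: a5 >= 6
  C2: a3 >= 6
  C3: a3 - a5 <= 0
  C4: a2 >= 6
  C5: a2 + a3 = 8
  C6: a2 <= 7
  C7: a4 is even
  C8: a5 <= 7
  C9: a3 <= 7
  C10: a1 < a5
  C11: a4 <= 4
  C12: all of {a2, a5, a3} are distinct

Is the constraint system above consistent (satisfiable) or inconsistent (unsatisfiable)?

Unsatisfiable

Constraints 1, 2, 4, 6, 8, and 9 confine each of a2, a5, a3 to the 2 values {6, 7}.
Constraint 12 requires all 3 of them to be distinct, but only 2 values are available — impossible by the pigeonhole principle.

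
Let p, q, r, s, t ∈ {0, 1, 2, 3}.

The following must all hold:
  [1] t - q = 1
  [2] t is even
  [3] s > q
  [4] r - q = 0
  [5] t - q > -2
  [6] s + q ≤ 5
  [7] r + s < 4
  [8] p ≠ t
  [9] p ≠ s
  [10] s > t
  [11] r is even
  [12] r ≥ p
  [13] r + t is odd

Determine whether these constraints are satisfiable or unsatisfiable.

Unsatisfiable

Constraint 11 makes r even and constraint 2 makes t even, so r + t must be even. Constraint 13 says r + t is odd — contradiction.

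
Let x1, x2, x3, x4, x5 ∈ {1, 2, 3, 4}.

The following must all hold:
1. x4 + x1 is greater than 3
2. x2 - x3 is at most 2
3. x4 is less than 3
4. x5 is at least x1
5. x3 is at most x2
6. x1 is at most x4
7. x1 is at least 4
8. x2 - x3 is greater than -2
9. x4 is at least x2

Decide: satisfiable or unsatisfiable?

From constraints 6 and 7: x4 ≥ x1 and x1 ≥ 4, so x4 ≥ 4. From constraint 3: x4 ≤ 2. But 2 < 4, so no value of x4 works.

Unsatisfiable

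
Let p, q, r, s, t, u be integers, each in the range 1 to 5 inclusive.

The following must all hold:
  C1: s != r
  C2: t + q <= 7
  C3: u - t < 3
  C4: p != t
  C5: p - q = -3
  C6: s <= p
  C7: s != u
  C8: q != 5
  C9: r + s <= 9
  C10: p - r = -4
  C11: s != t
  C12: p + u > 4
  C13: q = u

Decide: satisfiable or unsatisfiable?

Satisfiable

Setting (p, q, r, s, t, u) = (1, 4, 5, 1, 3, 4) satisfies everything: constraint 2: t + q = 7; constraint 3: u - t = 1, and the others follow.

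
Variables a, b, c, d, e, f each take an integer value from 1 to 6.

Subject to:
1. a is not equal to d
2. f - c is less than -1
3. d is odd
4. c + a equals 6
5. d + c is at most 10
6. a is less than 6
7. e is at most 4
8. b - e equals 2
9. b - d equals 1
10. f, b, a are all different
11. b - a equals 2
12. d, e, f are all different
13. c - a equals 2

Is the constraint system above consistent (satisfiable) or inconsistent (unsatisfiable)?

Setting (a, b, c, d, e, f) = (2, 4, 4, 3, 2, 1) satisfies everything: constraint 2: f - c = -3; constraint 4: c + a = 6, and the others follow.

Satisfiable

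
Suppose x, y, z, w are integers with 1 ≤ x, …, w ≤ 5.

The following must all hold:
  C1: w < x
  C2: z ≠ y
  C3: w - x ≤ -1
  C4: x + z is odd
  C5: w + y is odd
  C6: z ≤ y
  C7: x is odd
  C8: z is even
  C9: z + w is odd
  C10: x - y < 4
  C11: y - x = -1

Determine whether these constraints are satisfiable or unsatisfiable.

Satisfiable

Try x = 5, y = 4, z = 2, w = 1.
Check constraint 3: w - x = -4; constraint 10: x - y = 1. The remaining constraints are straightforward to verify.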